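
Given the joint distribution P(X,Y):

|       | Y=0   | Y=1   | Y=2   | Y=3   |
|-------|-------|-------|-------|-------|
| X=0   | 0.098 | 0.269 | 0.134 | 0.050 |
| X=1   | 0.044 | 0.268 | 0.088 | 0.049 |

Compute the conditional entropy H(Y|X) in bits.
1.6793 bits

H(Y|X) = H(X,Y) - H(X)

H(X,Y) = -Σ_{x,y} P(x,y) log₂ P(x,y). Per-cell terms -P(x,y)·log₂P(x,y):
  X=0: 0.32841, 0.50957, 0.38856, 0.21610
  X=1: 0.19828, 0.50912, 0.30856, 0.21320
Sum of the 8 terms: H(X,Y) = 2.6718 bits

Marginal of X (row sums):
  P(X=0) = 0.098 + 0.269 + 0.134 + 0.050 = 0.551
  P(X=1) = 0.044 + 0.268 + 0.088 + 0.049 = 0.449
H(X) = -[0.551·log₂(0.551) + 0.449·log₂(0.449)]
  = 0.47379 + 0.51869 = 0.9925 bits

H(Y|X) = H(X,Y) - H(X) = 2.6718 - 0.9925 = 1.6793 bits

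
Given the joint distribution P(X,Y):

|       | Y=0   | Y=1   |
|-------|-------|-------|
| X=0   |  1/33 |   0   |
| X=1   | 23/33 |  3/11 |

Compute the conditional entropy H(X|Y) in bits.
0.1817 bits

H(X|Y) = H(X,Y) - H(Y)

H(X,Y) = -Σ_{x,y} P(x,y) log₂ P(x,y). Per-cell terms -P(x,y)·log₂P(x,y):
  X=0: 0.15286, 0.00000
  X=1: 0.36300, 0.51122
  (cells with P = 0 contribute 0)
Sum of the 4 terms: H(X,Y) = 1.02708 bits

Marginal of Y (column sums):
  P(Y=0) = 1/33 + 23/33 = 8/11
  P(Y=1) = 0 + 3/11 = 3/11
H(Y) = -[(8/11)·log₂(8/11) + (3/11)·log₂(3/11)]
  = 0.33413 + 0.51122 = 0.84535 bits

H(X|Y) = H(X,Y) - H(Y) = 1.02708 - 0.84535 = 0.1817 bits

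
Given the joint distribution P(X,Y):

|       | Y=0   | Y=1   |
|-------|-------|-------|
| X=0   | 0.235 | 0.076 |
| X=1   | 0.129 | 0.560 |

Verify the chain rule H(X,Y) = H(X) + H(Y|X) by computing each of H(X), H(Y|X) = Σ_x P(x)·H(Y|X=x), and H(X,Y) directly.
H(X) = 0.8943 bits, H(Y|X) = 0.7288 bits, H(X,Y) = 1.6231 bits

Marginal of X (row sums):
  P(X=0) = 0.235 + 0.076 = 0.311
  P(X=1) = 0.129 + 0.560 = 0.689
H(X) = -[0.311·log₂(0.311) + 0.689·log₂(0.689)]
  = 0.5240 + 0.3703 = 0.8943 bits

H(Y|X) = Σ_x P(x)·H(Y|X=x):
  X=0: P(X=0) = 0.311, P(Y|X=0) = (235/311, 76/311) → H(Y|X=0) = 0.8022
  X=1: P(X=1) = 0.689, P(Y|X=1) = (129/689, 560/689) → H(Y|X=1) = 0.6956
H(Y|X) = 0.311·0.8022 + 0.689·0.6956 = 0.7288 bits

H(X,Y) = -Σ_{x,y} P(x,y) log₂ P(x,y). Per-cell terms -P(x,y)·log₂P(x,y):
  X=0: 0.4910, 0.2826
  X=1: 0.3811, 0.4684
Sum of the 4 terms: H(X,Y) = 1.6231 bits

Chain rule check:
  H(X) + H(Y|X) = 0.8943 + 0.7288 = 1.6231 bits
  H(X,Y) = 1.6231 bits
✓ Chain rule verified.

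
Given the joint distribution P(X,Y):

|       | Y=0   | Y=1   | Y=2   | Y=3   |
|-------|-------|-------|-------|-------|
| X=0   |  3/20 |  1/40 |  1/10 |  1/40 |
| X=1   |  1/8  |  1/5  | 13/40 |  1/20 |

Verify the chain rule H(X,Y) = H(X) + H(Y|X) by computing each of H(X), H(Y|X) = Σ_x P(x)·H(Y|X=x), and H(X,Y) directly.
H(X) = 0.8813 bits, H(Y|X) = 1.7100 bits, H(X,Y) = 2.5913 bits

Marginal of X (row sums):
  P(X=0) = 3/20 + 1/40 + 1/10 + 1/40 = 3/10
  P(X=1) = 1/8 + 1/5 + 13/40 + 1/20 = 7/10
H(X) = -[(3/10)·log₂(3/10) + (7/10)·log₂(7/10)]
  = 0.52109 + 0.36020 = 0.8813 bits

H(Y|X) = Σ_x P(x)·H(Y|X=x):
  X=0: P(X=0) = 3/10, P(Y|X=0) = (1/2, 1/12, 1/3, 1/12) → H(Y|X=0) = 1.62581
  X=1: P(X=1) = 7/10, P(Y|X=1) = (5/28, 2/7, 13/28, 1/14) → H(Y|X=1) = 1.74609
H(Y|X) = (3/10)·1.62581 + (7/10)·1.74609 = 1.7100 bits

H(X,Y) = -Σ_{x,y} P(x,y) log₂ P(x,y). Per-cell terms -P(x,y)·log₂P(x,y):
  X=0: 0.41054, 0.13305, 0.33219, 0.13305
  X=1: 0.37500, 0.46439, 0.52698, 0.21610
Sum of the 8 terms: H(X,Y) = 2.5913 bits

Chain rule check:
  H(X) + H(Y|X) = 0.8813 + 1.7100 = 2.5913 bits
  H(X,Y) = 2.5913 bits
✓ Chain rule verified.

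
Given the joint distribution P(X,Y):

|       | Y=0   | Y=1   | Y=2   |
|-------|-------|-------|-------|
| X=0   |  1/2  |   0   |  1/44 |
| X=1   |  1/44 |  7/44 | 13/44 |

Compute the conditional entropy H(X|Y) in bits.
0.2530 bits

H(X|Y) = H(X,Y) - H(Y)

H(X,Y) = -Σ_{x,y} P(x,y) log₂ P(x,y). Per-cell terms -P(x,y)·log₂P(x,y):
  X=0: 0.5000, 0.0000, 0.1241
  X=1: 0.1241, 0.4219, 0.5197
  (cells with P = 0 contribute 0)
Sum of the 6 terms: H(X,Y) = 1.6898 bits

Marginal of Y (column sums):
  P(Y=0) = 1/2 + 1/44 = 23/44
  P(Y=1) = 0 + 7/44 = 7/44
  P(Y=2) = 1/44 + 13/44 = 7/22
H(Y) = -[(23/44)·log₂(23/44) + (7/44)·log₂(7/44) + (7/22)·log₂(7/22)]
  = 0.4892 + 0.4219 + 0.5257 = 1.4368 bits

H(X|Y) = H(X,Y) - H(Y) = 1.6898 - 1.4368 = 0.2530 bits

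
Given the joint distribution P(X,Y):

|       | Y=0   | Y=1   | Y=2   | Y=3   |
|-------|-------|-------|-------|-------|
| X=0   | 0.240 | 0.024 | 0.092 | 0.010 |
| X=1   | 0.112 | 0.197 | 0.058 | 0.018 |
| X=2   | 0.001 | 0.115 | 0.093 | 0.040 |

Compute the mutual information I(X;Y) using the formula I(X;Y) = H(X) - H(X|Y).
0.3413 bits

I(X;Y) = H(X) - H(X|Y)

Marginal of X (row sums):
  P(X=0) = 0.240 + 0.024 + 0.092 + 0.010 = 0.366
  P(X=1) = 0.112 + 0.197 + 0.058 + 0.018 = 0.385
  P(X=2) = 0.001 + 0.115 + 0.093 + 0.040 = 0.249
H(X) = -[0.366·log₂(0.366) + 0.385·log₂(0.385) + 0.249·log₂(0.249)]
  = 0.5307 + 0.5302 + 0.4994 = 1.5603 bits

Marginal of Y (column sums):
  P(Y=0) = 0.240 + 0.112 + 0.001 = 0.353
  P(Y=1) = 0.024 + 0.197 + 0.115 = 0.336
  P(Y=2) = 0.092 + 0.058 + 0.093 = 0.243
  P(Y=3) = 0.010 + 0.018 + 0.040 = 0.068
H(X|Y) = Σ_y P(y)·H(X|Y=y):
  Y=0: P(Y=0) = 0.353, P(X|Y=0) = (240/353, 112/353, 1/353) → H(X|Y=0) = 0.9279
  Y=1: P(Y=1) = 0.336, P(X|Y=1) = (1/14, 197/336, 115/336) → H(X|Y=1) = 1.2530
  Y=2: P(Y=2) = 0.243, P(X|Y=2) = (92/243, 58/243, 31/81) → H(X|Y=2) = 1.5541
  Y=3: P(Y=3) = 0.068, P(X|Y=3) = (5/34, 9/34, 10/17) → H(X|Y=3) = 1.3646
H(X|Y) = 0.353·0.9279 + 0.336·1.2530 + 0.243·1.5541 + 0.068·1.3646 = 1.2190 bits

I(X;Y) = H(X) - H(X|Y) = 1.5603 - 1.2190 = 0.3413 bits

Cross-check via I(X;Y) = H(X) + H(Y) - H(X,Y): computing H(Y) from the column sums and H(X,Y) from the 12 cells in the same way gives H(Y) = 1.8187 bits and H(X,Y) = 3.0377 bits, so
I(X;Y) = 1.5603 + 1.8187 - 3.0377 = 0.3413 bits ✓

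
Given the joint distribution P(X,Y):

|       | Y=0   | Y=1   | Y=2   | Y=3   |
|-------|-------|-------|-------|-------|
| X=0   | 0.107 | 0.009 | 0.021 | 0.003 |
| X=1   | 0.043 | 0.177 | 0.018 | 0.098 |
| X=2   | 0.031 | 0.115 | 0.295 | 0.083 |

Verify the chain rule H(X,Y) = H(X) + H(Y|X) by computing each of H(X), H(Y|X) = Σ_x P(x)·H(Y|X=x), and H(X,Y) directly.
H(X) = 1.4144 bits, H(Y|X) = 1.5359 bits, H(X,Y) = 2.9502 bits

Marginal of X (row sums):
  P(X=0) = 0.107 + 0.009 + 0.021 + 0.003 = 0.140
  P(X=1) = 0.043 + 0.177 + 0.018 + 0.098 = 0.336
  P(X=2) = 0.031 + 0.115 + 0.295 + 0.083 = 0.524
H(X) = -[0.140·log₂(0.140) + 0.336·log₂(0.336) + 0.524·log₂(0.524)]
  = 0.3971 + 0.5287 + 0.4886 = 1.4144 bits

H(Y|X) = Σ_x P(x)·H(Y|X=x):
  X=0: P(X=0) = 0.140, P(Y|X=0) = (107/140, 9/140, 3/20, 3/140) → H(Y|X=0) = 1.0803
  X=1: P(X=1) = 0.336, P(Y|X=1) = (43/336, 59/112, 3/56, 7/24) → H(Y|X=1) = 1.6114
  X=2: P(X=2) = 0.524, P(Y|X=2) = (31/524, 115/524, 295/524, 83/524) → H(Y|X=2) = 1.6092
H(Y|X) = 0.140·1.0803 + 0.336·1.6114 + 0.524·1.6092 = 1.5359 bits

H(X,Y) = -Σ_{x,y} P(x,y) log₂ P(x,y). Per-cell terms -P(x,y)·log₂P(x,y):
  X=0: 0.3450, 0.0612, 0.1170, 0.0251
  X=1: 0.1952, 0.4422, 0.1043, 0.3284
  X=2: 0.1554, 0.3588, 0.5196, 0.2980
Sum of the 12 terms: H(X,Y) = 2.9502 bits

Chain rule check:
  H(X) + H(Y|X) = 1.4144 + 1.5359 = 2.9503 bits
  H(X,Y) = 2.9502 bits
✓ Chain rule verified (Δ = 0.0001 is 4-dp rounding noise: each of the three values was rounded independently).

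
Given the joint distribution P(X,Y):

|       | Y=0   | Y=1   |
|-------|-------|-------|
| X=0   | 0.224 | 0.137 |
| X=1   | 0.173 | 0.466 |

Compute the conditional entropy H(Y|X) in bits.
0.8841 bits

H(Y|X) = H(X,Y) - H(X)

H(X,Y) = -Σ_{x,y} P(x,y) log₂ P(x,y). Per-cell terms -P(x,y)·log₂P(x,y):
  X=0: 0.4835, 0.3929
  X=1: 0.4379, 0.5133
Sum of the 4 terms: H(X,Y) = 1.8276 bits

Marginal of X (row sums):
  P(X=0) = 0.224 + 0.137 = 0.361
  P(X=1) = 0.173 + 0.466 = 0.639
H(X) = -[0.361·log₂(0.361) + 0.639·log₂(0.639)]
  = 0.5306 + 0.4129 = 0.9435 bits

H(Y|X) = H(X,Y) - H(X) = 1.8276 - 0.9435 = 0.8841 bits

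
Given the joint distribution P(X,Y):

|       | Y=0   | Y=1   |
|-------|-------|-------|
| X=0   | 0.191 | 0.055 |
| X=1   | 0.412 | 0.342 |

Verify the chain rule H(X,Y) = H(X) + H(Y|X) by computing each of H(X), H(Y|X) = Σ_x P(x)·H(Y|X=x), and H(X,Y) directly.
H(X) = 0.8049 bits, H(Y|X) = 0.9379 bits, H(X,Y) = 1.7428 bits

Marginal of X (row sums):
  P(X=0) = 0.191 + 0.055 = 0.246
  P(X=1) = 0.412 + 0.342 = 0.754
H(X) = -[0.246·log₂(0.246) + 0.754·log₂(0.754)]
  = 0.4977 + 0.3072 = 0.8049 bits

H(Y|X) = Σ_x P(x)·H(Y|X=x):
  X=0: P(X=0) = 0.246, P(Y|X=0) = (191/246, 55/246) → H(Y|X=0) = 0.7666
  X=1: P(X=1) = 0.754, P(Y|X=1) = (206/377, 171/377) → H(Y|X=1) = 0.9938
H(Y|X) = 0.246·0.7666 + 0.754·0.9938 = 0.9379 bits

H(X,Y) = -Σ_{x,y} P(x,y) log₂ P(x,y). Per-cell terms -P(x,y)·log₂P(x,y):
  X=0: 0.4562, 0.2301
  X=1: 0.5271, 0.5294
Sum of the 4 terms: H(X,Y) = 1.7428 bits

Chain rule check:
  H(X) + H(Y|X) = 0.8049 + 0.9379 = 1.7428 bits
  H(X,Y) = 1.7428 bits
✓ Chain rule verified.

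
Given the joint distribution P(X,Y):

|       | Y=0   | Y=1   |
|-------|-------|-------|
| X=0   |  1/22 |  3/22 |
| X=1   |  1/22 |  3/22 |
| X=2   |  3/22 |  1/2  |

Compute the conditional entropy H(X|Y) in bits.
1.3081 bits

H(X|Y) = H(X,Y) - H(Y)

H(X,Y) = -Σ_{x,y} P(x,y) log₂ P(x,y). Per-cell terms -P(x,y)·log₂P(x,y):
  X=0: 0.20270, 0.39197
  X=1: 0.20270, 0.39197
  X=2: 0.39197, 0.50000
Sum of the 6 terms: H(X,Y) = 2.0813 bits

Marginal of Y (column sums):
  P(Y=0) = 1/22 + 1/22 + 3/22 = 5/22
  P(Y=1) = 3/22 + 3/22 + 1/2 = 17/22
H(Y) = -[(5/22)·log₂(5/22) + (17/22)·log₂(17/22)]
  = 0.48580 + 0.28743 = 0.7732 bits

H(X|Y) = H(X,Y) - H(Y) = 2.0813 - 0.7732 = 1.3081 bits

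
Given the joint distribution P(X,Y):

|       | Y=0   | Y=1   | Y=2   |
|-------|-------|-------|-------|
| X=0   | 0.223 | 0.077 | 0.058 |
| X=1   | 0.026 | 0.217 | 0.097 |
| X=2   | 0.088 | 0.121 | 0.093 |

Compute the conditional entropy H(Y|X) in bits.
1.3621 bits

H(Y|X) = H(X,Y) - H(X)

H(X,Y) = -Σ_{x,y} P(x,y) log₂ P(x,y). Per-cell terms -P(x,y)·log₂P(x,y):
  X=0: 0.48277, 0.28482, 0.23825
  X=1: 0.13690, 0.47832, 0.32649
  X=2: 0.30856, 0.36868, 0.31868
Sum of the 9 terms: H(X,Y) = 2.9435 bits

Marginal of X (row sums):
  P(X=0) = 0.223 + 0.077 + 0.058 = 0.358
  P(X=1) = 0.026 + 0.217 + 0.097 = 0.340
  P(X=2) = 0.088 + 0.121 + 0.093 = 0.302
H(X) = -[0.358·log₂(0.358) + 0.340·log₂(0.340) + 0.302·log₂(0.302)]
  = 0.53054 + 0.52917 + 0.52167 = 1.5814 bits

H(Y|X) = H(X,Y) - H(X) = 2.9435 - 1.5814 = 1.3621 bits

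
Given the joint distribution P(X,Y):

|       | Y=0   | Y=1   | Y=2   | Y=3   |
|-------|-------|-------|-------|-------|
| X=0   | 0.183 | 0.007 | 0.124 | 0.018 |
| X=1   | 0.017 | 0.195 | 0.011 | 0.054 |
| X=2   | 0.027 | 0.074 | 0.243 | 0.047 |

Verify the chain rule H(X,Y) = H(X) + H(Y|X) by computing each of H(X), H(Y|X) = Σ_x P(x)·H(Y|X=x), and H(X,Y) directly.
H(X) = 1.5709 bits, H(Y|X) = 1.3861 bits, H(X,Y) = 2.9570 bits

Marginal of X (row sums):
  P(X=0) = 0.183 + 0.007 + 0.124 + 0.018 = 0.332
  P(X=1) = 0.017 + 0.195 + 0.011 + 0.054 = 0.277
  P(X=2) = 0.027 + 0.074 + 0.243 + 0.047 = 0.391
H(X) = -[0.332·log₂(0.332) + 0.277·log₂(0.277) + 0.391·log₂(0.391)]
  = 0.52813 + 0.51302 + 0.52971 = 1.5709 bits

H(Y|X) = Σ_x P(x)·H(Y|X=x):
  X=0: P(X=0) = 0.332, P(Y|X=0) = (183/332, 7/332, 31/83, 9/166) → H(Y|X=0) = 1.34973
  X=1: P(X=1) = 0.277, P(Y|X=1) = (17/277, 195/277, 11/277, 54/277) → H(Y|X=1) = 1.24828
  X=2: P(X=2) = 0.391, P(Y|X=2) = (27/391, 74/391, 243/391, 47/391) → H(Y|X=2) = 1.51467
H(Y|X) = 0.332·1.34973 + 0.277·1.24828 + 0.391·1.51467 = 1.3861 bits

H(X,Y) = -Σ_{x,y} P(x,y) log₂ P(x,y). Per-cell terms -P(x,y)·log₂P(x,y):
  X=0: 0.44837, 0.05011, 0.37344, 0.10433
  X=1: 0.09993, 0.45990, 0.07157, 0.22739
  X=2: 0.14069, 0.27797, 0.49596, 0.20733
Sum of the 12 terms: H(X,Y) = 2.9570 bits

Chain rule check:
  H(X) + H(Y|X) = 1.5709 + 1.3861 = 2.9570 bits
  H(X,Y) = 2.9570 bits
✓ Chain rule verified.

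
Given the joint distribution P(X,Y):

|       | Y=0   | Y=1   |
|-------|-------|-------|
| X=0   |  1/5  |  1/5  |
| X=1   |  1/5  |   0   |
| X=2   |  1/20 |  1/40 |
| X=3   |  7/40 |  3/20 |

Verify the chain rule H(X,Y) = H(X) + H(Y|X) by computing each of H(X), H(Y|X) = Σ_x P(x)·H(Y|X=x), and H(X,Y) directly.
H(X) = 1.8004 bits, H(Y|X) = 0.7925 bits, H(X,Y) = 2.5929 bits

Marginal of X (row sums):
  P(X=0) = 1/5 + 1/5 = 2/5
  P(X=1) = 1/5 + 0 = 1/5
  P(X=2) = 1/20 + 1/40 = 3/40
  P(X=3) = 7/40 + 3/20 = 13/40
H(X) = -[(2/5)·log₂(2/5) + (1/5)·log₂(1/5) + (3/40)·log₂(3/40) + (13/40)·log₂(13/40)]
  = 0.52877 + 0.46439 + 0.28027 + 0.52698 = 1.8004 bits

H(Y|X) = Σ_x P(x)·H(Y|X=x):
  X=0: P(X=0) = 2/5, P(Y|X=0) = (1/2, 1/2) → H(Y|X=0) = 1.00000
  X=1: P(X=1) = 1/5, P(Y|X=1) = (1, 0) → H(Y|X=1) = 0.00000
  X=2: P(X=2) = 3/40, P(Y|X=2) = (2/3, 1/3) → H(Y|X=2) = 0.91830
  X=3: P(X=3) = 13/40, P(Y|X=3) = (7/13, 6/13) → H(Y|X=3) = 0.99573
H(Y|X) = (2/5)·1.00000 + (1/5)·0.00000 + (3/40)·0.91830 + (13/40)·0.99573 = 0.7925 bits

H(X,Y) = -Σ_{x,y} P(x,y) log₂ P(x,y). Per-cell terms -P(x,y)·log₂P(x,y):
  X=0: 0.46439, 0.46439
  X=1: 0.46439, 0.00000
  X=2: 0.21610, 0.13305
  X=3: 0.44005, 0.41054
  (cells with P = 0 contribute 0)
Sum of the 8 terms: H(X,Y) = 2.5929 bits

Chain rule check:
  H(X) + H(Y|X) = 1.8004 + 0.7925 = 2.5929 bits
  H(X,Y) = 2.5929 bits
✓ Chain rule verified.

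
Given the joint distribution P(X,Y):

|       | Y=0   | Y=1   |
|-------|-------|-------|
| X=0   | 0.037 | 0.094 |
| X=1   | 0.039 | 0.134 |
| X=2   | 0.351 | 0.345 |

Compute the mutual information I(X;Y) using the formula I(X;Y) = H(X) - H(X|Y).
0.0429 bits

I(X;Y) = H(X) - H(X|Y)

Marginal of X (row sums):
  P(X=0) = 0.037 + 0.094 = 0.131
  P(X=1) = 0.039 + 0.134 = 0.173
  P(X=2) = 0.351 + 0.345 = 0.696
H(X) = -[0.131·log₂(0.131) + 0.173·log₂(0.173) + 0.696·log₂(0.696)]
  = 0.3841 + 0.4379 + 0.3639 = 1.1859 bits

Marginal of Y (column sums):
  P(Y=0) = 0.037 + 0.039 + 0.351 = 0.427
  P(Y=1) = 0.094 + 0.134 + 0.345 = 0.573
H(X|Y) = Σ_y P(y)·H(X|Y=y):
  Y=0: P(Y=0) = 0.427, P(X|Y=0) = (37/427, 39/427, 351/427) → H(X|Y=0) = 0.8535
  Y=1: P(Y=1) = 0.573, P(X|Y=1) = (94/573, 134/573, 115/191) → H(X|Y=1) = 1.3587
H(X|Y) = 0.427·0.8535 + 0.573·1.3587 = 1.1430 bits

I(X;Y) = H(X) - H(X|Y) = 1.1859 - 1.1430 = 0.0429 bits

Cross-check via I(X;Y) = H(X) + H(Y) - H(X,Y): computing H(Y) from the column sums and H(X,Y) from the 6 cells in the same way gives H(Y) = 0.9846 bits and H(X,Y) = 2.1276 bits, so
I(X;Y) = 1.1859 + 0.9846 - 2.1276 = 0.0429 bits ✓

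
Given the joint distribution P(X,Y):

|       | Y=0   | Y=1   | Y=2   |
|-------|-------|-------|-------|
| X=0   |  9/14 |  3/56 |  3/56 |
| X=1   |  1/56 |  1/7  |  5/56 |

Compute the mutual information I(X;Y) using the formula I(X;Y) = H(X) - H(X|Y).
0.3904 bits

I(X;Y) = H(X) - H(X|Y)

Marginal of X (row sums):
  P(X=0) = 9/14 + 3/56 + 3/56 = 3/4
  P(X=1) = 1/56 + 1/7 + 5/56 = 1/4
H(X) = -[(3/4)·log₂(3/4) + (1/4)·log₂(1/4)]
  = 0.31128 + 0.50000 = 0.81128 bits

Marginal of Y (column sums):
  P(Y=0) = 9/14 + 1/56 = 37/56
  P(Y=1) = 3/56 + 1/7 = 11/56
  P(Y=2) = 3/56 + 5/56 = 1/7
H(X|Y) = Σ_y P(y)·H(X|Y=y):
  Y=0: P(Y=0) = 37/56, P(X|Y=0) = (36/37, 1/37) → H(X|Y=0) = 0.17926
  Y=1: P(Y=1) = 11/56, P(X|Y=1) = (3/11, 8/11) → H(X|Y=1) = 0.84535
  Y=2: P(Y=2) = 1/7, P(X|Y=2) = (3/8, 5/8) → H(X|Y=2) = 0.95443
H(X|Y) = (37/56)·0.17926 + (11/56)·0.84535 + (1/7)·0.95443 = 0.42084 bits

I(X;Y) = H(X) - H(X|Y) = 0.81128 - 0.42084 = 0.3904 bits

Cross-check via I(X;Y) = H(X) + H(Y) - H(X,Y): computing H(Y) from the column sums and H(X,Y) from the 6 cells in the same way gives H(Y) = 1.25729 bits and H(X,Y) = 1.67813 bits, so
I(X;Y) = 0.81128 + 1.25729 - 1.67813 = 0.3904 bits ✓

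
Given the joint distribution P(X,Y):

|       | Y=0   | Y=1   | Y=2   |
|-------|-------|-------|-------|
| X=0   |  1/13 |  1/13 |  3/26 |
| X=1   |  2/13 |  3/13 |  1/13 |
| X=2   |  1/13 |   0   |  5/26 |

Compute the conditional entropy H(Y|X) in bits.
1.3249 bits

H(Y|X) = H(X,Y) - H(X)

H(X,Y) = -Σ_{x,y} P(x,y) log₂ P(x,y). Per-cell terms -P(x,y)·log₂P(x,y):
  X=0: 0.28465, 0.28465, 0.35948
  X=1: 0.41545, 0.48819, 0.28465
  X=2: 0.28465, 0.00000, 0.45741
  (cells with P = 0 contribute 0)
Sum of the 9 terms: H(X,Y) = 2.8591 bits

Marginal of X (row sums):
  P(X=0) = 1/13 + 1/13 + 3/26 = 7/26
  P(X=1) = 2/13 + 3/13 + 1/13 = 6/13
  P(X=2) = 1/13 + 0 + 5/26 = 7/26
H(X) = -[(7/26)·log₂(7/26) + (6/13)·log₂(6/13) + (7/26)·log₂(7/26)]
  = 0.50968 + 0.51484 + 0.50968 = 1.5342 bits

H(Y|X) = H(X,Y) - H(X) = 2.8591 - 1.5342 = 1.3249 bits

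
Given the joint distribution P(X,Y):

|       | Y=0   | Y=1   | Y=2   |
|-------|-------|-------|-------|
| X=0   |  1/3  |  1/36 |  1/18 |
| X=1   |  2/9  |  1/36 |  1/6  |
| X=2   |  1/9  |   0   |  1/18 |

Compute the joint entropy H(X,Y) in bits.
2.5441 bits

H(X,Y) = -Σ_{x,y} P(x,y) log₂ P(x,y). Per-cell terms -P(x,y)·log₂P(x,y):
  X=0: 0.5283, 0.1436, 0.2317
  X=1: 0.4822, 0.1436, 0.4308
  X=2: 0.3522, 0.0000, 0.2317
  (cells with P = 0 contribute 0)
Sum of the 9 terms: H(X,Y) = 2.5441 bits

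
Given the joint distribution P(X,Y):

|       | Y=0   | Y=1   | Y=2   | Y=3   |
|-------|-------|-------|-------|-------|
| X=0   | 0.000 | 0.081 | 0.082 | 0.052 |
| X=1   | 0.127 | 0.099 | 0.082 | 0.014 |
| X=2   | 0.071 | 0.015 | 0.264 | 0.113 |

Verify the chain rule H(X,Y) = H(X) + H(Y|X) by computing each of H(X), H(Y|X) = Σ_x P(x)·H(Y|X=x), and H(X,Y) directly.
H(X) = 1.5176 bits, H(Y|X) = 1.6088 bits, H(X,Y) = 3.1264 bits

Marginal of X (row sums):
  P(X=0) = 0.000 + 0.081 + 0.082 + 0.052 = 0.215
  P(X=1) = 0.127 + 0.099 + 0.082 + 0.014 = 0.322
  P(X=2) = 0.071 + 0.015 + 0.264 + 0.113 = 0.463
H(X) = -[0.215·log₂(0.215) + 0.322·log₂(0.322) + 0.463·log₂(0.463)]
  = 0.4768 + 0.5264 + 0.5144 = 1.5176 bits

H(Y|X) = Σ_x P(x)·H(Y|X=x):
  X=0: P(X=0) = 0.215, P(Y|X=0) = (0, 81/215, 82/215, 52/215) → H(Y|X=0) = 1.5562
  X=1: P(X=1) = 0.322, P(Y|X=1) = (127/322, 99/322, 41/161, 1/23) → H(Y|X=1) = 1.7518
  X=2: P(X=2) = 0.463, P(Y|X=2) = (71/463, 15/463, 264/463, 113/463) → H(Y|X=2) = 1.5338
H(Y|X) = 0.215·1.5562 + 0.322·1.7518 + 0.463·1.5338 = 1.6088 bits

H(X,Y) = -Σ_{x,y} P(x,y) log₂ P(x,y). Per-cell terms -P(x,y)·log₂P(x,y):
  X=0: 0.0000, 0.2937, 0.2959, 0.2218
  X=1: 0.3781, 0.3303, 0.2959, 0.0862
  X=2: 0.2709, 0.0909, 0.5072, 0.3555
  (cells with P = 0 contribute 0)
Sum of the 12 terms: H(X,Y) = 3.1264 bits

Chain rule check:
  H(X) + H(Y|X) = 1.5176 + 1.6088 = 3.1264 bits
  H(X,Y) = 3.1264 bits
✓ Chain rule verified.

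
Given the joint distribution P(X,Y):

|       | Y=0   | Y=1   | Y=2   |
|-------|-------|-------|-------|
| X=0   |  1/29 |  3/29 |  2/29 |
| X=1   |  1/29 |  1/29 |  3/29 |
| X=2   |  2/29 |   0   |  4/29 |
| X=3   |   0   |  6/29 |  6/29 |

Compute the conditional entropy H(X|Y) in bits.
1.6308 bits

H(X|Y) = H(X,Y) - H(Y)

H(X,Y) = -Σ_{x,y} P(x,y) log₂ P(x,y). Per-cell terms -P(x,y)·log₂P(x,y):
  X=0: 0.16752, 0.33859, 0.26607
  X=1: 0.16752, 0.16752, 0.33859
  X=2: 0.26607, 0.00000, 0.39420
  X=3: 0.00000, 0.47028, 0.47028
  (cells with P = 0 contribute 0)
Sum of the 12 terms: H(X,Y) = 3.0466 bits

Marginal of Y (column sums):
  P(Y=0) = 1/29 + 1/29 + 2/29 + 0 = 4/29
  P(Y=1) = 3/29 + 1/29 + 0 + 6/29 = 10/29
  P(Y=2) = 2/29 + 3/29 + 4/29 + 6/29 = 15/29
H(Y) = -[(4/29)·log₂(4/29) + (10/29)·log₂(10/29) + (15/29)·log₂(15/29)]
  = 0.39420 + 0.52967 + 0.49194 = 1.4158 bits

H(X|Y) = H(X,Y) - H(Y) = 3.0466 - 1.4158 = 1.6308 bits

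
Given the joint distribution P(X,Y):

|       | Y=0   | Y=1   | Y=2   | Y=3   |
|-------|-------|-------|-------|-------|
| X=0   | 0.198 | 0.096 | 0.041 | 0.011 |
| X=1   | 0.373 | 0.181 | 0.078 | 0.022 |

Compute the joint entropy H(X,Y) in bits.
2.4329 bits

H(X,Y) = -Σ_{x,y} P(x,y) log₂ P(x,y). Per-cell terms -P(x,y)·log₂P(x,y):
  X=0: 0.4626, 0.3246, 0.1889, 0.0716
  X=1: 0.5307, 0.4463, 0.2871, 0.1211
Sum of the 8 terms: H(X,Y) = 2.4329 bits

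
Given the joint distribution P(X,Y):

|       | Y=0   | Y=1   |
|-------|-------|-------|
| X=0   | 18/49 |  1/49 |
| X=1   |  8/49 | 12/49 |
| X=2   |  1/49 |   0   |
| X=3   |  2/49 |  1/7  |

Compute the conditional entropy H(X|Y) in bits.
1.2978 bits

H(X|Y) = H(X,Y) - H(Y)

H(X,Y) = -Σ_{x,y} P(x,y) log₂ P(x,y). Per-cell terms -P(x,y)·log₂P(x,y):
  X=0: 0.53074, 0.11459
  X=1: 0.42689, 0.49708
  X=2: 0.11459, 0.00000
  X=3: 0.18836, 0.40105
  (cells with P = 0 contribute 0)
Sum of the 8 terms: H(X,Y) = 2.2733 bits

Marginal of Y (column sums):
  P(Y=0) = 18/49 + 8/49 + 1/49 + 2/49 = 29/49
  P(Y=1) = 1/49 + 12/49 + 0 + 1/7 = 20/49
H(Y) = -[(29/49)·log₂(29/49) + (20/49)·log₂(20/49)]
  = 0.44786 + 0.52767 = 0.9755 bits

H(X|Y) = H(X,Y) - H(Y) = 2.2733 - 0.9755 = 1.2978 bits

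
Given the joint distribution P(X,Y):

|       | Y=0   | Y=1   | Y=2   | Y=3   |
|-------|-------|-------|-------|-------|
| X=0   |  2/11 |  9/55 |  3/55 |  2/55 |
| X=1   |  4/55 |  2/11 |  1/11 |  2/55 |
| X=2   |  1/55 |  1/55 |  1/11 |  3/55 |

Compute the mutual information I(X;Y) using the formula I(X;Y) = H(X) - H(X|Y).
0.1705 bits

I(X;Y) = H(X) - H(X|Y)

Marginal of X (row sums):
  P(X=0) = 2/11 + 9/55 + 3/55 + 2/55 = 24/55
  P(X=1) = 4/55 + 2/11 + 1/11 + 2/55 = 21/55
  P(X=2) = 1/55 + 1/55 + 1/11 + 3/55 = 2/11
H(X) = -[(24/55)·log₂(24/55) + (21/55)·log₂(21/55) + (2/11)·log₂(2/11)]
  = 0.52206 + 0.53036 + 0.44717 = 1.4996 bits

Marginal of Y (column sums):
  P(Y=0) = 2/11 + 4/55 + 1/55 = 3/11
  P(Y=1) = 9/55 + 2/11 + 1/55 = 4/11
  P(Y=2) = 3/55 + 1/11 + 1/11 = 13/55
  P(Y=3) = 2/55 + 2/55 + 3/55 = 7/55
H(X|Y) = Σ_y P(y)·H(X|Y=y):
  Y=0: P(Y=0) = 3/11, P(X|Y=0) = (2/3, 4/15, 1/15) → H(X|Y=0) = 1.15894
  Y=1: P(Y=1) = 4/11, P(X|Y=1) = (9/20, 1/2, 1/20) → H(X|Y=1) = 1.23450
  Y=2: P(Y=2) = 13/55, P(X|Y=2) = (3/13, 5/13, 5/13) → H(X|Y=2) = 1.54858
  Y=3: P(Y=3) = 7/55, P(X|Y=3) = (2/7, 2/7, 3/7) → H(X|Y=3) = 1.55666
H(X|Y) = (3/11)·1.15894 + (4/11)·1.23450 + (13/55)·1.54858 + (7/55)·1.55666 = 1.3291 bits

I(X;Y) = H(X) - H(X|Y) = 1.4996 - 1.3291 = 0.1705 bits

Cross-check via I(X;Y) = H(X) + H(Y) - H(X,Y): computing H(Y) from the column sums and H(X,Y) from the 12 cells in the same way gives H(Y) = 1.9123 bits and H(X,Y) = 3.2414 bits, so
I(X;Y) = 1.4996 + 1.9123 - 3.2414 = 0.1705 bits ✓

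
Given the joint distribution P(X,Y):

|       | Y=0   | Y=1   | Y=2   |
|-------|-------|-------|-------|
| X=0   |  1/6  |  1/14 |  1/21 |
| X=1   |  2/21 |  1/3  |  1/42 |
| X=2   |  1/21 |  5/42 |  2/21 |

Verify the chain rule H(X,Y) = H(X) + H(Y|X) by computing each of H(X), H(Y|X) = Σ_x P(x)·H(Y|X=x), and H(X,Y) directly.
H(X) = 1.5403 bits, H(Y|X) = 1.2492 bits, H(X,Y) = 2.7895 bits

Marginal of X (row sums):
  P(X=0) = 1/6 + 1/14 + 1/21 = 2/7
  P(X=1) = 2/21 + 1/3 + 1/42 = 19/42
  P(X=2) = 1/21 + 5/42 + 2/21 = 11/42
H(X) = -[(2/7)·log₂(2/7) + (19/42)·log₂(19/42) + (11/42)·log₂(11/42)]
  = 0.51639 + 0.51770 + 0.50623 = 1.5403 bits

H(Y|X) = Σ_x P(x)·H(Y|X=x):
  X=0: P(X=0) = 2/7, P(Y|X=0) = (7/12, 1/4, 1/6) → H(Y|X=0) = 1.38443
  X=1: P(X=1) = 19/42, P(Y|X=1) = (4/19, 14/19, 1/19) → H(Y|X=1) = 1.02146
  X=2: P(X=2) = 11/42, P(Y|X=2) = (2/11, 5/11, 4/11) → H(Y|X=2) = 1.49492
H(Y|X) = (2/7)·1.38443 + (19/42)·1.02146 + (11/42)·1.49492 = 1.2492 bits

H(X,Y) = -Σ_{x,y} P(x,y) log₂ P(x,y). Per-cell terms -P(x,y)·log₂P(x,y):
  X=0: 0.43083, 0.27195, 0.20916
  X=1: 0.32308, 0.52832, 0.12839
  X=2: 0.20916, 0.36552, 0.32308
Sum of the 9 terms: H(X,Y) = 2.7895 bits

Chain rule check:
  H(X) + H(Y|X) = 1.5403 + 1.2492 = 2.7895 bits
  H(X,Y) = 2.7895 bits
✓ Chain rule verified.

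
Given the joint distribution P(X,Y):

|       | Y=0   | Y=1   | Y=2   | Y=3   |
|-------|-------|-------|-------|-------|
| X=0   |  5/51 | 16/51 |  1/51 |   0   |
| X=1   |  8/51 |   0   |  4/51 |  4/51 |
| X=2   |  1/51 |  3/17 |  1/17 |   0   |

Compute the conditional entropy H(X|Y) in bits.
1.0295 bits

H(X|Y) = H(X,Y) - H(Y)

H(X,Y) = -Σ_{x,y} P(x,y) log₂ P(x,y). Per-cell terms -P(x,y)·log₂P(x,y):
  X=0: 0.32848, 0.52468, 0.11122, 0.00000
  X=1: 0.41920, 0.00000, 0.28803, 0.28803
  X=2: 0.11122, 0.44162, 0.24044, 0.00000
  (cells with P = 0 contribute 0)
Sum of the 12 terms: H(X,Y) = 2.7529 bits

Marginal of Y (column sums):
  P(Y=0) = 5/51 + 8/51 + 1/51 = 14/51
  P(Y=1) = 16/51 + 0 + 3/17 = 25/51
  P(Y=2) = 1/51 + 4/51 + 1/17 = 8/51
  P(Y=3) = 0 + 4/51 + 0 = 4/51
H(Y) = -[(14/51)·log₂(14/51) + (25/51)·log₂(25/51) + (8/51)·log₂(8/51) + (4/51)·log₂(4/51)]
  = 0.51198 + 0.50420 + 0.41920 + 0.28803 = 1.7234 bits

H(X|Y) = H(X,Y) - H(Y) = 2.7529 - 1.7234 = 1.0295 bits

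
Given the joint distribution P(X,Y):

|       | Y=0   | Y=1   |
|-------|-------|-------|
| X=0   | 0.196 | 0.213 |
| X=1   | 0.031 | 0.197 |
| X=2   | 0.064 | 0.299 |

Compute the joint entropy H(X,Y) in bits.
2.3277 bits

H(X,Y) = -Σ_{x,y} P(x,y) log₂ P(x,y). Per-cell terms -P(x,y)·log₂P(x,y):
  X=0: 0.4608, 0.4752
  X=1: 0.1554, 0.4617
  X=2: 0.2538, 0.5208
Sum of the 6 terms: H(X,Y) = 2.3277 bits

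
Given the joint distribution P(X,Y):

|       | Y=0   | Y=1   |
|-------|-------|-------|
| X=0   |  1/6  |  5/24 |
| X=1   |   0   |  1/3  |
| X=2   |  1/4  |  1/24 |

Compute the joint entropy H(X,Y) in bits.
2.1217 bits

H(X,Y) = -Σ_{x,y} P(x,y) log₂ P(x,y). Per-cell terms -P(x,y)·log₂P(x,y):
  X=0: 0.43083, 0.47147
  X=1: 0.00000, 0.52832
  X=2: 0.50000, 0.19104
  (cells with P = 0 contribute 0)
Sum of the 6 terms: H(X,Y) = 2.1217 bits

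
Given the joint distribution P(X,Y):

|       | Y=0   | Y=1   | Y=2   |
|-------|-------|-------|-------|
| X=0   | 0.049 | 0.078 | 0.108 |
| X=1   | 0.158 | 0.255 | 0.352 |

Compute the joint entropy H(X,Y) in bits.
2.3006 bits

H(X,Y) = -Σ_{x,y} P(x,y) log₂ P(x,y). Per-cell terms -P(x,y)·log₂P(x,y):
  X=0: 0.2132, 0.2871, 0.3468
  X=1: 0.4206, 0.5027, 0.5302
Sum of the 6 terms: H(X,Y) = 2.3006 bits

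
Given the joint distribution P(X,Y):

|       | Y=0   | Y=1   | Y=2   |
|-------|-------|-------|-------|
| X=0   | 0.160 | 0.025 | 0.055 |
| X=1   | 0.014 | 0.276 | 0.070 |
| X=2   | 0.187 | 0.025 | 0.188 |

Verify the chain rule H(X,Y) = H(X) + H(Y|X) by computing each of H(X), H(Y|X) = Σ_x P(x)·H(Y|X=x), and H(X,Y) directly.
H(X) = 1.5535 bits, H(Y|X) = 1.1387 bits, H(X,Y) = 2.6923 bits

Marginal of X (row sums):
  P(X=0) = 0.160 + 0.025 + 0.055 = 0.240
  P(X=1) = 0.014 + 0.276 + 0.070 = 0.360
  P(X=2) = 0.187 + 0.025 + 0.188 = 0.400
H(X) = -[0.240·log₂(0.240) + 0.360·log₂(0.360) + 0.400·log₂(0.400)]
  = 0.494134 + 0.530615 + 0.528771 = 1.5535 bits

H(Y|X) = Σ_x P(x)·H(Y|X=x):
  X=0: P(X=0) = 0.240, P(Y|X=0) = (2/3, 5/48, 11/48) → H(Y|X=0) = 1.216975
  X=1: P(X=1) = 0.360, P(Y|X=1) = (7/180, 23/30, 7/36) → H(Y|X=1) = 0.935449
  X=2: P(X=2) = 0.400, P(Y|X=2) = (187/400, 1/16, 47/100) → H(Y|X=2) = 1.274785
H(Y|X) = 0.240·1.216975 + 0.360·0.935449 + 0.400·1.274785 = 1.1387 bits

H(X,Y) = -Σ_{x,y} P(x,y) log₂ P(x,y). Per-cell terms -P(x,y)·log₂P(x,y):
  X=0: 0.423017, 0.133048, 0.230143
  X=1: 0.086218, 0.512604, 0.268555
  X=2: 0.452332, 0.133048, 0.453305
Sum of the 9 terms: H(X,Y) = 2.6923 bits

Chain rule check:
  H(X) + H(Y|X) = 1.5535 + 1.1387 = 2.6922 bits
  H(X,Y) = 2.6923 bits
✓ Chain rule verified (Δ = 0.0001 is 4-dp rounding noise: each of the three values was rounded independently).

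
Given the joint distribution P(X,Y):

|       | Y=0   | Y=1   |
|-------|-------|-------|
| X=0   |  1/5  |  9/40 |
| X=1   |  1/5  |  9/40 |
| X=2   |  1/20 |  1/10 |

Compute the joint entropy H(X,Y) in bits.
2.4455 bits

H(X,Y) = -Σ_{x,y} P(x,y) log₂ P(x,y). Per-cell terms -P(x,y)·log₂P(x,y):
  X=0: 0.4644, 0.4842
  X=1: 0.4644, 0.4842
  X=2: 0.2161, 0.3322
Sum of the 6 terms: H(X,Y) = 2.4455 bits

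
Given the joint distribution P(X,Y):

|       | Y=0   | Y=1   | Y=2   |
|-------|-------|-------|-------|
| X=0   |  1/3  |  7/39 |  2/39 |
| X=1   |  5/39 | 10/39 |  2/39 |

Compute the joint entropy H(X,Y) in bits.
2.2960 bits

H(X,Y) = -Σ_{x,y} P(x,y) log₂ P(x,y). Per-cell terms -P(x,y)·log₂P(x,y):
  X=0: 0.52832, 0.44478, 0.21976
  X=1: 0.37993, 0.50345, 0.21976
Sum of the 6 terms: H(X,Y) = 2.2960 bits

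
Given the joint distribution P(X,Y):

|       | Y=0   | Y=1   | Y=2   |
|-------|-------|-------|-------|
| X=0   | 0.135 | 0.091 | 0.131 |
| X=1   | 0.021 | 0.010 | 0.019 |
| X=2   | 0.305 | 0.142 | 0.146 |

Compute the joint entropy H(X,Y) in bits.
2.7086 bits

H(X,Y) = -Σ_{x,y} P(x,y) log₂ P(x,y). Per-cell terms -P(x,y)·log₂P(x,y):
  X=0: 0.39001, 0.31468, 0.38414
  X=1: 0.11704, 0.06644, 0.10864
  X=2: 0.52250, 0.39988, 0.40529
Sum of the 9 terms: H(X,Y) = 2.7086 bits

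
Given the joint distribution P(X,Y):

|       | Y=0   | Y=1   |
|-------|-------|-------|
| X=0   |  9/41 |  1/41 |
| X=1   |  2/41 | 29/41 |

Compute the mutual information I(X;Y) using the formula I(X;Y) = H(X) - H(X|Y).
0.4637 bits

I(X;Y) = H(X) - H(X|Y)

Marginal of X (row sums):
  P(X=0) = 9/41 + 1/41 = 10/41
  P(X=1) = 2/41 + 29/41 = 31/41
H(X) = -[(10/41)·log₂(10/41) + (31/41)·log₂(31/41)]
  = 0.4965 + 0.3050 = 0.8015 bits

Marginal of Y (column sums):
  P(Y=0) = 9/41 + 2/41 = 11/41
  P(Y=1) = 1/41 + 29/41 = 30/41
H(X|Y) = Σ_y P(y)·H(X|Y=y):
  Y=0: P(Y=0) = 11/41, P(X|Y=0) = (9/11, 2/11) → H(X|Y=0) = 0.6840
  Y=1: P(Y=1) = 30/41, P(X|Y=1) = (1/30, 29/30) → H(X|Y=1) = 0.2108
H(X|Y) = (11/41)·0.6840 + (30/41)·0.2108 = 0.3378 bits

I(X;Y) = H(X) - H(X|Y) = 0.8015 - 0.3378 = 0.4637 bits

Cross-check via I(X;Y) = H(X) + H(Y) - H(X,Y): computing H(Y) from the column sums and H(X,Y) from the 4 cells in the same way gives H(Y) = 0.8390 bits and H(X,Y) = 1.1768 bits, so
I(X;Y) = 0.8015 + 0.8390 - 1.1768 = 0.4637 bits ✓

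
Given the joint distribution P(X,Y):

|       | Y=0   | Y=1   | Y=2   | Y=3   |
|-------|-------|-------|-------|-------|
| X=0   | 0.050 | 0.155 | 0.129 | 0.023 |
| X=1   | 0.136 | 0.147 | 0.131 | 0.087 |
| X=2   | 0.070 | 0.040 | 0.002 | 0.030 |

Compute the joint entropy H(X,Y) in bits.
3.2520 bits

H(X,Y) = -Σ_{x,y} P(x,y) log₂ P(x,y). Per-cell terms -P(x,y)·log₂P(x,y):
  X=0: 0.21610, 0.41690, 0.38114, 0.12517
  X=1: 0.39145, 0.40662, 0.38414, 0.30649
  X=2: 0.26856, 0.18575, 0.01793, 0.15177
Sum of the 12 terms: H(X,Y) = 3.2520 bits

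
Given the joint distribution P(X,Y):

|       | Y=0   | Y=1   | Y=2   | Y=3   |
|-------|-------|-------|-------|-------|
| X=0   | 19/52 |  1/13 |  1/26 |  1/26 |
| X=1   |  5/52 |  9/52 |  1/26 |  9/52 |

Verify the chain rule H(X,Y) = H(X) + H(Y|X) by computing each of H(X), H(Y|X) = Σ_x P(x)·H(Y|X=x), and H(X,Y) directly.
H(X) = 0.9989 bits, H(Y|X) = 1.5596 bits, H(X,Y) = 2.5585 bits

Marginal of X (row sums):
  P(X=0) = 19/52 + 1/13 + 1/26 + 1/26 = 27/52
  P(X=1) = 5/52 + 9/52 + 1/26 + 9/52 = 25/52
H(X) = -[(27/52)·log₂(27/52) + (25/52)·log₂(25/52)]
  = 0.490960 + 0.507973 = 0.9989 bits

H(Y|X) = Σ_x P(x)·H(Y|X=x):
  X=0: P(X=0) = 27/52, P(Y|X=0) = (19/27, 4/27, 2/27, 2/27) → H(Y|X=0) = 1.321161
  X=1: P(X=1) = 25/52, P(Y|X=1) = (1/5, 9/25, 2/25, 9/25) → H(Y|X=1) = 1.817125
H(Y|X) = (27/52)·1.321161 + (25/52)·1.817125 = 1.5596 bits

H(X,Y) = -Σ_{x,y} P(x,y) log₂ P(x,y). Per-cell terms -P(x,y)·log₂P(x,y):
  X=0: 0.530726, 0.284649, 0.180786, 0.180786
  X=1: 0.324857, 0.437974, 0.180786, 0.437974
Sum of the 8 terms: H(X,Y) = 2.5585 bits

Chain rule check:
  H(X) + H(Y|X) = 0.9989 + 1.5596 = 2.5585 bits
  H(X,Y) = 2.5585 bits
✓ Chain rule verified.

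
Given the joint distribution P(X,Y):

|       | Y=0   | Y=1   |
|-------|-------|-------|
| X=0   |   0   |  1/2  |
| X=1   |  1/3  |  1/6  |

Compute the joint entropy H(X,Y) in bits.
1.4591 bits

H(X,Y) = -Σ_{x,y} P(x,y) log₂ P(x,y). Per-cell terms -P(x,y)·log₂P(x,y):
  X=0: 0.0000, 0.5000
  X=1: 0.5283, 0.4308
  (cells with P = 0 contribute 0)
Sum of the 4 terms: H(X,Y) = 1.4591 bits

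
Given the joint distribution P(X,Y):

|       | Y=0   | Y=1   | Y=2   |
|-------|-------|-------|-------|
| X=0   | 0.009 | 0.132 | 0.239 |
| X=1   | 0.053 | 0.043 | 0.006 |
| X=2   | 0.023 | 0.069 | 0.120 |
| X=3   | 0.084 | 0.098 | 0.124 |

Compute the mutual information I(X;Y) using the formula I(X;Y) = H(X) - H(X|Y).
0.1663 bits

I(X;Y) = H(X) - H(X|Y)

Marginal of X (row sums):
  P(X=0) = 0.009 + 0.132 + 0.239 = 0.380
  P(X=1) = 0.053 + 0.043 + 0.006 = 0.102
  P(X=2) = 0.023 + 0.069 + 0.120 = 0.212
  P(X=3) = 0.084 + 0.098 + 0.124 = 0.306
H(X) = -[0.380·log₂(0.380) + 0.102·log₂(0.102) + 0.212·log₂(0.212) + 0.306·log₂(0.306)]
  = 0.53045 + 0.33592 + 0.47443 + 0.52277 = 1.86357 bits

Marginal of Y (column sums):
  P(Y=0) = 0.009 + 0.053 + 0.023 + 0.084 = 0.169
  P(Y=1) = 0.132 + 0.043 + 0.069 + 0.098 = 0.342
  P(Y=2) = 0.239 + 0.006 + 0.120 + 0.124 = 0.489
H(X|Y) = Σ_y P(y)·H(X|Y=y):
  Y=0: P(Y=0) = 0.169, P(X|Y=0) = (9/169, 53/169, 23/169, 84/169) → H(X|Y=0) = 1.64286
  Y=1: P(Y=1) = 0.342, P(X|Y=1) = (22/57, 43/342, 23/114, 49/171) → H(X|Y=1) = 1.88885
  Y=2: P(Y=2) = 0.489, P(X|Y=2) = (239/489, 2/163, 40/163, 124/489) → H(X|Y=2) = 1.58203
H(X|Y) = 0.169·1.64286 + 0.342·1.88885 + 0.489·1.58203 = 1.69724 bits

I(X;Y) = H(X) - H(X|Y) = 1.86357 - 1.69724 = 0.1663 bits

Cross-check via I(X;Y) = H(X) + H(Y) - H(X,Y): computing H(Y) from the column sums and H(X,Y) from the 12 cells in the same way gives H(Y) = 1.46756 bits and H(X,Y) = 3.16480 bits, so
I(X;Y) = 1.86357 + 1.46756 - 3.16480 = 0.1663 bits ✓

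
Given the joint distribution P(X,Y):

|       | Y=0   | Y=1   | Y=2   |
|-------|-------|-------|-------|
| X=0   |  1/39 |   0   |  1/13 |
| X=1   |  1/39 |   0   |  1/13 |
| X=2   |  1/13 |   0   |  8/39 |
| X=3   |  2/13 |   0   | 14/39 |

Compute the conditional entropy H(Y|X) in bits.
0.8568 bits

H(Y|X) = H(X,Y) - H(X)

H(X,Y) = -Σ_{x,y} P(x,y) log₂ P(x,y). Per-cell terms -P(x,y)·log₂P(x,y):
  X=0: 0.13552, 0.00000, 0.28465
  X=1: 0.13552, 0.00000, 0.28465
  X=2: 0.28465, 0.00000, 0.46880
  X=3: 0.41545, 0.00000, 0.53058
  (cells with P = 0 contribute 0)
Sum of the 12 terms: H(X,Y) = 2.5398 bits

Marginal of X (row sums):
  P(X=0) = 1/39 + 0 + 1/13 = 4/39
  P(X=1) = 1/39 + 0 + 1/13 = 4/39
  P(X=2) = 1/13 + 0 + 8/39 = 11/39
  P(X=3) = 2/13 + 0 + 14/39 = 20/39
H(X) = -[(4/39)·log₂(4/39) + (4/39)·log₂(4/39) + (11/39)·log₂(11/39) + (20/39)·log₂(20/39)]
  = 0.33696 + 0.33696 + 0.51502 + 0.49409 = 1.6830 bits

H(Y|X) = H(X,Y) - H(X) = 2.5398 - 1.6830 = 0.8568 bits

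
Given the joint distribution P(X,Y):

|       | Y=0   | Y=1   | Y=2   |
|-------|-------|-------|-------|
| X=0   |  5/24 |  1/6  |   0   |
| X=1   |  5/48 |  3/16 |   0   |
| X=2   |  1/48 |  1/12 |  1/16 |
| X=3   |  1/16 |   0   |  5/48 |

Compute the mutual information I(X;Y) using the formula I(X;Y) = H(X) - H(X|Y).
0.4426 bits

I(X;Y) = H(X) - H(X|Y)

Marginal of X (row sums):
  P(X=0) = 5/24 + 1/6 + 0 = 3/8
  P(X=1) = 5/48 + 3/16 + 0 = 7/24
  P(X=2) = 1/48 + 1/12 + 1/16 = 1/6
  P(X=3) = 1/16 + 0 + 5/48 = 1/6
H(X) = -[(3/8)·log₂(3/8) + (7/24)·log₂(7/24) + (1/6)·log₂(1/6) + (1/6)·log₂(1/6)]
  = 0.530639 + 0.518469 + 0.430827 + 0.430827 = 1.91076 bits

Marginal of Y (column sums):
  P(Y=0) = 5/24 + 5/48 + 1/48 + 1/16 = 19/48
  P(Y=1) = 1/6 + 3/16 + 1/12 + 0 = 7/16
  P(Y=2) = 0 + 0 + 1/16 + 5/48 = 1/6
H(X|Y) = Σ_y P(y)·H(X|Y=y):
  Y=0: P(Y=0) = 19/48, P(X|Y=0) = (10/19, 5/19, 1/19, 3/19) → H(X|Y=0) = 1.638253
  Y=1: P(Y=1) = 7/16, P(X|Y=1) = (8/21, 3/7, 4/21, 0) → H(X|Y=1) = 1.509969
  Y=2: P(Y=2) = 1/6, P(X|Y=2) = (0, 0, 3/8, 5/8) → H(X|Y=2) = 0.954434
H(X|Y) = (19/48)·1.638253 + (7/16)·1.509969 + (1/6)·0.954434 = 1.46816 bits

I(X;Y) = H(X) - H(X|Y) = 1.91076 - 1.46816 = 0.4426 bits

Cross-check via I(X;Y) = H(X) + H(Y) - H(X,Y): computing H(Y) from the column sums and H(X,Y) from the 12 cells in the same way gives H(Y) = 1.48185 bits and H(X,Y) = 2.95001 bits, so
I(X;Y) = 1.91076 + 1.48185 - 2.95001 = 0.4426 bits ✓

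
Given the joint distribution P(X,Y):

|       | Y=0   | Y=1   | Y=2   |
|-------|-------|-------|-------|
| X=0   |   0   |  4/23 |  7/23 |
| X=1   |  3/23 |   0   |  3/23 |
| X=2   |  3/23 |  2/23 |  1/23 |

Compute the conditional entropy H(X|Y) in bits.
1.0938 bits

H(X|Y) = H(X,Y) - H(Y)

H(X,Y) = -Σ_{x,y} P(x,y) log₂ P(x,y). Per-cell terms -P(x,y)·log₂P(x,y):
  X=0: 0.00000, 0.43888, 0.52232
  X=1: 0.38330, 0.00000, 0.38330
  X=2: 0.38330, 0.30640, 0.19668
  (cells with P = 0 contribute 0)
Sum of the 9 terms: H(X,Y) = 2.6142 bits

Marginal of Y (column sums):
  P(Y=0) = 0 + 3/23 + 3/23 = 6/23
  P(Y=1) = 4/23 + 0 + 2/23 = 6/23
  P(Y=2) = 7/23 + 3/23 + 1/23 = 11/23
H(Y) = -[(6/23)·log₂(6/23) + (6/23)·log₂(6/23) + (11/23)·log₂(11/23)]
  = 0.50572 + 0.50572 + 0.50893 = 1.5204 bits

H(X|Y) = H(X,Y) - H(Y) = 2.6142 - 1.5204 = 1.0938 bits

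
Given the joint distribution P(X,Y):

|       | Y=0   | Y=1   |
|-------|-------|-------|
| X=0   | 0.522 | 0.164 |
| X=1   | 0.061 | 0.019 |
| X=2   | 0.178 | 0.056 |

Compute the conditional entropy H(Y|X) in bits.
0.7934 bits

H(Y|X) = H(X,Y) - H(X)

H(X,Y) = -Σ_{x,y} P(x,y) log₂ P(x,y). Per-cell terms -P(x,y)·log₂P(x,y):
  X=0: 0.4896, 0.4278
  X=1: 0.2461, 0.1086
  X=2: 0.4432, 0.2329
Sum of the 6 terms: H(X,Y) = 1.9482 bits

Marginal of X (row sums):
  P(X=0) = 0.522 + 0.164 = 0.686
  P(X=1) = 0.061 + 0.019 = 0.080
  P(X=2) = 0.178 + 0.056 = 0.234
H(X) = -[0.686·log₂(0.686) + 0.080·log₂(0.080) + 0.234·log₂(0.234)]
  = 0.3730 + 0.2915 + 0.4903 = 1.1548 bits

H(Y|X) = H(X,Y) - H(X) = 1.9482 - 1.1548 = 0.7934 bits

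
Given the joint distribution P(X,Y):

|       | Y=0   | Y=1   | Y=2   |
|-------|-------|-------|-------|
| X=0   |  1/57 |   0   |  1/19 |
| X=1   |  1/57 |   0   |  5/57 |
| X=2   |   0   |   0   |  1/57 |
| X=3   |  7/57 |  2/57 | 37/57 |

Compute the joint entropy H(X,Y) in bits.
1.7844 bits

H(X,Y) = -Σ_{x,y} P(x,y) log₂ P(x,y). Per-cell terms -P(x,y)·log₂P(x,y):
  X=0: 0.1023, 0.0000, 0.2236
  X=1: 0.1023, 0.0000, 0.3080
  X=2: 0.0000, 0.0000, 0.1023
  X=3: 0.3716, 0.1696, 0.4047
  (cells with P = 0 contribute 0)
Sum of the 12 terms: H(X,Y) = 1.7844 bits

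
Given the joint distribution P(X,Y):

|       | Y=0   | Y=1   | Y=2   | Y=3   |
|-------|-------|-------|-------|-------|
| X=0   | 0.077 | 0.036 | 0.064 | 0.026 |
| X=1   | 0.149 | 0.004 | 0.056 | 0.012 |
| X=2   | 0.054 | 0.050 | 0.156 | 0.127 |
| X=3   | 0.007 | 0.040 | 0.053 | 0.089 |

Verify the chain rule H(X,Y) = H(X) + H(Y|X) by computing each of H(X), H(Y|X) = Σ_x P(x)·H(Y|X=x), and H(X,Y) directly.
H(X) = 1.9326 bits, H(Y|X) = 1.6769 bits, H(X,Y) = 3.6095 bits

Marginal of X (row sums):
  P(X=0) = 0.077 + 0.036 + 0.064 + 0.026 = 0.203
  P(X=1) = 0.149 + 0.004 + 0.056 + 0.012 = 0.221
  P(X=2) = 0.054 + 0.050 + 0.156 + 0.127 = 0.387
  P(X=3) = 0.007 + 0.040 + 0.053 + 0.089 = 0.189
H(X) = -[0.203·log₂(0.203) + 0.221·log₂(0.221) + 0.387·log₂(0.387) + 0.189·log₂(0.189)]
  = 0.46699 + 0.48131 + 0.53003 + 0.45427 = 1.9326 bits

H(Y|X) = Σ_x P(x)·H(Y|X=x):
  X=0: P(X=0) = 0.203, P(Y|X=0) = (11/29, 36/203, 64/203, 26/203) → H(Y|X=0) = 1.87779
  X=1: P(X=1) = 0.221, P(Y|X=1) = (149/221, 4/221, 56/221, 12/221) → H(Y|X=1) = 1.21828
  X=2: P(X=2) = 0.387, P(Y|X=2) = (6/43, 50/387, 52/129, 127/387) → H(Y|X=2) = 1.83381
  X=3: P(X=3) = 0.189, P(Y|X=3) = (1/27, 40/189, 53/189, 89/189) → H(Y|X=3) = 1.67627
H(Y|X) = 0.203·1.87779 + 0.221·1.21828 + 0.387·1.83381 + 0.189·1.67627 = 1.6769 bits

H(X,Y) = -Σ_{x,y} P(x,y) log₂ P(x,y). Per-cell terms -P(x,y)·log₂P(x,y):
  X=0: 0.28482, 0.17265, 0.25381, 0.13690
  X=1: 0.40925, 0.03186, 0.23287, 0.07657
  X=2: 0.22739, 0.21610, 0.41814, 0.37809
  X=3: 0.05011, 0.18575, 0.22461, 0.31061
Sum of the 16 terms: H(X,Y) = 3.6095 bits

Chain rule check:
  H(X) + H(Y|X) = 1.9326 + 1.6769 = 3.6095 bits
  H(X,Y) = 3.6095 bits
✓ Chain rule verified.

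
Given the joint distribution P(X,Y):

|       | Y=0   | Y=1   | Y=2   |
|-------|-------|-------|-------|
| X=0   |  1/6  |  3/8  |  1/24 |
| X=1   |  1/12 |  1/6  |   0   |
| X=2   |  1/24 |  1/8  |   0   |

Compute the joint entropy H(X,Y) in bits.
2.4481 bits

H(X,Y) = -Σ_{x,y} P(x,y) log₂ P(x,y). Per-cell terms -P(x,y)·log₂P(x,y):
  X=0: 0.43083, 0.53064, 0.19104
  X=1: 0.29875, 0.43083, 0.00000
  X=2: 0.19104, 0.37500, 0.00000
  (cells with P = 0 contribute 0)
Sum of the 9 terms: H(X,Y) = 2.4481 bits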